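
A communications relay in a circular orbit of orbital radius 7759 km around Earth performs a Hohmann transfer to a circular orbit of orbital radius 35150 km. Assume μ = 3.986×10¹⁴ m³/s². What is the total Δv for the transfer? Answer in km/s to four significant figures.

Δv_total ≈ 3.349 km/s

r₁ = 7759 km = 7.759×10⁶ m.
r₂ = 35150 km = 3.515×10⁷ m.
Transfer ellipse a_t = (r₁ + r₂)/2 = 2.145×10⁷ m.
At r₁: circular v_c1 = √(μ/r₁) = 7167 m/s; transfer-perigee v_p = √[μ(2/r₁ − 1/a_t)] = 9174 m/s.
Δv₁ = v_p − v_c1 = 2007 m/s.
At r₂: circular v_c2 = √(μ/r₂) = 3367 m/s; transfer-apogee v_a = √[μ(2/r₂ − 1/a_t)] = 2025 m/s.
Δv₂ = v_c2 − v_a = 1342 m/s.
Total Δv = Δv₁ + Δv₂ = 3349 m/s = 3.349 km/s.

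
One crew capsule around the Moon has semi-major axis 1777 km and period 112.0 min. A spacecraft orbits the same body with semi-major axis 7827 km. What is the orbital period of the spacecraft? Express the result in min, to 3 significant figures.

T₂ ≈ 1040 min

Kepler's third law: T² ∝ a³, so T₂ = T₁ (a₂/a₁)^(3/2).
a₂/a₁ = 4.405, (a₂/a₁)^(3/2) = 9.244.
T₂ = 112.0 × 9.244 = 1035 min.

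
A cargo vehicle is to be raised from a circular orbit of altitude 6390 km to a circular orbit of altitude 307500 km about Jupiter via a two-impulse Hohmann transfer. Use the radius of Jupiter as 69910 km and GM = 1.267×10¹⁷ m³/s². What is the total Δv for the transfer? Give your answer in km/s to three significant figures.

r₁ = 69910 + 6390 = 76300 km = 7.6300×10⁷ m.
r₂ = 69910 + 307500 = 377410 km = 3.7741×10⁸ m.
Transfer ellipse a_t = (r₁ + r₂)/2 = 2.269×10⁸ m.
At r₁: circular v_c1 = √(μ/r₁) = 40750 m/s; transfer-perijove v_p = √[μ(2/r₁ − 1/a_t)] = 52560 m/s.
Δv₁ = v_p − v_c1 = 11810 m/s.
At r₂: circular v_c2 = √(μ/r₂) = 18320 m/s; transfer-apojove v_a = √[μ(2/r₂ − 1/a_t)] = 10630 m/s.
Δv₂ = v_c2 − v_a = 7696 m/s.
Total Δv = Δv₁ + Δv₂ = 19510 m/s = 19.51 km/s.

Δv_total ≈ 19.5 km/s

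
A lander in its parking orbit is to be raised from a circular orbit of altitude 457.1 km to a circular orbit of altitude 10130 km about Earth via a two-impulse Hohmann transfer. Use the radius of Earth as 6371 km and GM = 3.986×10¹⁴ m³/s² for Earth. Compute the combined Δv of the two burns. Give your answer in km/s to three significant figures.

r₁ = 6371 + 457.1 = 6828.1 km = 6.8281×10⁶ m.
r₂ = 6371 + 10130 = 16501 km = 1.6501×10⁷ m.
Transfer ellipse a_t = (r₁ + r₂)/2 = 1.166×10⁷ m.
At r₁: circular v_c1 = √(μ/r₁) = 7640 m/s; transfer-perigee v_p = √[μ(2/r₁ − 1/a_t)] = 9087 m/s.
Δv₁ = v_p − v_c1 = 1447 m/s.
At r₂: circular v_c2 = √(μ/r₂) = 4915 m/s; transfer-apogee v_a = √[μ(2/r₂ − 1/a_t)] = 3760 m/s.
Δv₂ = v_c2 − v_a = 1155 m/s.
Total Δv = Δv₁ + Δv₂ = 2601 m/s = 2.601 km/s.

Δv_total ≈ 2.60 km/s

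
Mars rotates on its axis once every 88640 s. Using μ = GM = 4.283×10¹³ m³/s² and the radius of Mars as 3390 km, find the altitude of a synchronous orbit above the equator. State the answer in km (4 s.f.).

A synchronous orbit has period T, so by Kepler's third law a = (μT²/4π²)^(1/3).
μT²/4π² = 4.283×10¹³ × (8.864×10⁴)² / 39.48 = 8.524×10²¹ m³.
a = 2.043×10⁷ m = 20428 km.
Altitude h = a − R = 20428 − 3390 = 17038 km.

h_sync ≈ 17040 km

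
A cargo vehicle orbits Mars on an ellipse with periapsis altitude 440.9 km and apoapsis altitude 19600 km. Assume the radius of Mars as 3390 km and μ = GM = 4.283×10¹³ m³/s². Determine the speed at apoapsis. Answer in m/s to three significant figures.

r_p = 3390 + 440.9 = 3830.9 km = 3.8309×10⁶ m.
r_a = 3390 + 19600 = 22990 km = 2.2990×10⁷ m.
Semi-major axis a = (r_p + r_a)/2 = 13410 km = 1.341×10⁷ m.
Vis-viva: v² = μ(2/r − 1/a) = 4.283×10¹³ × (8.699×10⁻⁸ − 7.457×10⁻⁸) = 5.322×10⁵ m²/s².
v = 729.5 m/s.

v ≈ 730 m/s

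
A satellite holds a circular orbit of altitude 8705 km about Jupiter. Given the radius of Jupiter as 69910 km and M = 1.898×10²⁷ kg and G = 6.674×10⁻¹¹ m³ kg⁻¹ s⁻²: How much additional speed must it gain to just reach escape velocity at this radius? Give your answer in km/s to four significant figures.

Δv ≈ 16.63 km/s

μ = GM = 6.674×10⁻¹¹ × 1.898×10²⁷ = 1.267×10¹⁷ m³/s².
r = 69910 + 8705 = 78615 km = 7.8615×10⁷ m.
Circular speed v_c = √(μ/r) = 40140 m/s.
Escape speed v_esc = √(2μ/r) = √2 × v_c = 56770 m/s.
Δv = v_esc − v_c = 16630 m/s = 16.63 km/s.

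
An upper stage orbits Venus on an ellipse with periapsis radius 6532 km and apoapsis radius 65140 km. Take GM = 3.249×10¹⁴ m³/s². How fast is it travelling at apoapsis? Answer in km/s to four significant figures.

v ≈ 0.9535 km/s

Semi-major axis a = (r_p + r_a)/2 = 35836 km = 3.584×10⁷ m.
Vis-viva: v² = μ(2/r − 1/a) = 3.249×10¹⁴ × (3.070×10⁻⁸ − 2.790×10⁻⁸) = 9.091×10⁵ m²/s².
v = 953.5 m/s = 0.9535 km/s.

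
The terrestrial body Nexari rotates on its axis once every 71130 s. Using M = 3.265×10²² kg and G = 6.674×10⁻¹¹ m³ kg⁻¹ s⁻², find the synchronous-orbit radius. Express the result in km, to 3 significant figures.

μ = GM = 6.674×10⁻¹¹ × 3.265×10²² = 2.179×10¹² m³/s².
A synchronous orbit has period T, so by Kepler's third law a = (μT²/4π²)^(1/3).
μT²/4π² = 2.179×10¹² × (7.113×10⁴)² / 39.48 = 2.793×10²⁰ m³.
a = 6.536×10⁶ m = 6536.4 km.

r_sync ≈ 6540 km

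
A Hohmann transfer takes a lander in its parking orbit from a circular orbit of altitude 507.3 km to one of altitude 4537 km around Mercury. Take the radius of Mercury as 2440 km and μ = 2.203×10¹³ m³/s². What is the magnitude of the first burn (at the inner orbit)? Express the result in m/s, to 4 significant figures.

r₁ = 2440 + 507.3 = 2947.3 km = 2.9473×10⁶ m.
r₂ = 2440 + 4537 = 6977.0 km = 6.9770×10⁶ m.
Transfer ellipse a_t = (r₁ + r₂)/2 = 4.962×10⁶ m.
At r₁: circular v_c1 = √(μ/r₁) = 2734 m/s; transfer-periherm v_p = √[μ(2/r₁ − 1/a_t)] = 3242 m/s.
Δv₁ = v_p − v_c1 = 507.9 m/s.

Δv ≈ 507.9 m/s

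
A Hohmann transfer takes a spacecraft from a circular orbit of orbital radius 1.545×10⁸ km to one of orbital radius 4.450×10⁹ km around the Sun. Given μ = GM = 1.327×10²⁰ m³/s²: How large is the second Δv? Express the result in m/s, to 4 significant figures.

Δv ≈ 4046 m/s

r₁ = 1.545×10⁸ km = 1.545×10¹¹ m.
r₂ = 4.450×10⁹ km = 4.450×10¹² m.
Transfer ellipse a_t = (r₁ + r₂)/2 = 2.302×10¹² m.
At r₁: circular v_c1 = √(μ/r₁) = 29310 m/s; transfer-perihelion v_p = √[μ(2/r₁ − 1/a_t)] = 40750 m/s.
At r₂: circular v_c2 = √(μ/r₂) = 5461 m/s; transfer-aphelion v_a = √[μ(2/r₂ − 1/a_t)] = 1415 m/s.
Δv₂ = v_c2 − v_a = 4046 m/s.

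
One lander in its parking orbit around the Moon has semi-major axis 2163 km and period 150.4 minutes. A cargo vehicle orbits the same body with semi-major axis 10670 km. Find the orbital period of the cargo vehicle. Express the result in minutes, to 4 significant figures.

Kepler's third law: T² ∝ a³, so T₂ = T₁ (a₂/a₁)^(3/2).
a₂/a₁ = 4.933, (a₂/a₁)^(3/2) = 10.96.
T₂ = 150.4 × 10.96 = 1648 minutes.

T₂ ≈ 1648 minutes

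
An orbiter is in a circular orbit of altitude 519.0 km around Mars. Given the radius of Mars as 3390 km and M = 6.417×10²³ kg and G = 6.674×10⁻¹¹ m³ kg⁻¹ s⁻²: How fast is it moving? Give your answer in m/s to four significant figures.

μ = GM = 6.674×10⁻¹¹ × 6.417×10²³ = 4.283×10¹³ m³/s².
r = 3390 + 519.0 = 3909.0 km = 3.9090×10⁶ m.
For a circular orbit v = √(μ/r) = √(4.283×10¹³ / 3.909×10⁶) = √(1.096×10⁷) = 3310 m/s.

v ≈ 3310 m/s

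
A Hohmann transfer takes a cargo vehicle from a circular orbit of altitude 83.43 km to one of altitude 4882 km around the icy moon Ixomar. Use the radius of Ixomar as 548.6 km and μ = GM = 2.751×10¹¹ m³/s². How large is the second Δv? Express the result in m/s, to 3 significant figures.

r₁ = 548.6 + 83.43 = 632.03 km = 6.3203×10⁵ m.
r₂ = 548.6 + 4882 = 5430.6 km = 5.4306×10⁶ m.
Transfer ellipse a_t = (r₁ + r₂)/2 = 3.031×10⁶ m.
At r₁: circular v_c1 = √(μ/r₁) = 659.7 m/s; transfer-periapsis v_p = √[μ(2/r₁ − 1/a_t)] = 883.0 m/s.
At r₂: circular v_c2 = √(μ/r₂) = 225.1 m/s; transfer-apoapsis v_a = √[μ(2/r₂ − 1/a_t)] = 102.8 m/s.
Δv₂ = v_c2 − v_a = 122.3 m/s.

Δv ≈ 122 m/s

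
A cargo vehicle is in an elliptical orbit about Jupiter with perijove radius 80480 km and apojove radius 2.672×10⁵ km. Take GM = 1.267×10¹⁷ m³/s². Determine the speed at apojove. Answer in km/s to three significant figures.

Semi-major axis a = (r_p + r_a)/2 = 1.7384×10⁵ km = 1.738×10⁸ m.
Vis-viva: v² = μ(2/r − 1/a) = 1.267×10¹⁷ × (7.485×10⁻⁹ − 5.752×10⁻⁹) = 2.195×10⁸ m²/s².
v = 14820 m/s = 14.82 km/s.

v ≈ 14.8 km/s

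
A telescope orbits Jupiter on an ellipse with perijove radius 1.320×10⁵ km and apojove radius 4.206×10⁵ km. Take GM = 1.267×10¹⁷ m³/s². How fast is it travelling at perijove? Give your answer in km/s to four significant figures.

Semi-major axis a = (r_p + r_a)/2 = 2.7630×10⁵ km = 2.763×10⁸ m.
Vis-viva: v² = μ(2/r − 1/a) = 1.267×10¹⁷ × (1.515×10⁻⁸ − 3.619×10⁻⁹) = 1.461×10⁹ m²/s².
v = 38220 m/s = 38.22 km/s.

v ≈ 38.22 km/s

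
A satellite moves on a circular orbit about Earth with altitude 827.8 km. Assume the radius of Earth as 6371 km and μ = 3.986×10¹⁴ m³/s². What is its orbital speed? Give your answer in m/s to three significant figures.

r = 6371 + 827.8 = 7198.8 km = 7.1988×10⁶ m.
For a circular orbit v = √(μ/r) = √(3.986×10¹⁴ / 7.199×10⁶) = √(5.537×10⁷) = 7441 m/s.

v ≈ 7440 m/s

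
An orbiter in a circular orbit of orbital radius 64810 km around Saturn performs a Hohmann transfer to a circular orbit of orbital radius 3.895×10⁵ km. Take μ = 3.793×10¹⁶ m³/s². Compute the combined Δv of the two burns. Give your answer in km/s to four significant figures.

Δv_total ≈ 12.08 km/s

r₁ = 64810 km = 6.481×10⁷ m.
r₂ = 3.895×10⁵ km = 3.895×10⁸ m.
Transfer ellipse a_t = (r₁ + r₂)/2 = 2.272×10⁸ m.
At r₁: circular v_c1 = √(μ/r₁) = 24190 m/s; transfer-perikrone v_p = √[μ(2/r₁ − 1/a_t)] = 31680 m/s.
Δv₁ = v_p − v_c1 = 7486 m/s.
At r₂: circular v_c2 = √(μ/r₂) = 9868 m/s; transfer-apokrone v_a = √[μ(2/r₂ − 1/a_t)] = 5271 m/s.
Δv₂ = v_c2 − v_a = 4597 m/s.
Total Δv = Δv₁ + Δv₂ = 12080 m/s = 12.08 km/s.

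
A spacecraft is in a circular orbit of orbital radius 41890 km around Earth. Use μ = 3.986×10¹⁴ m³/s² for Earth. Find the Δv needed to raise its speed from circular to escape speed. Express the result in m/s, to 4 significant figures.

Δv ≈ 1278 m/s

r = 41890 km = 4.189×10⁷ m.
Circular speed v_c = √(μ/r) = 3085 m/s.
Escape speed v_esc = √(2μ/r) = √2 × v_c = 4362 m/s.
Δv = v_esc − v_c = 1278 m/s.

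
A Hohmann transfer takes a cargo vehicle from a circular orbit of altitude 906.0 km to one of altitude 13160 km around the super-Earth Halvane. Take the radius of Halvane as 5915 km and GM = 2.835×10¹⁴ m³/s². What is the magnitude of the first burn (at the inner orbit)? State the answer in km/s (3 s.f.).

r₁ = 5915 + 906.0 = 6821.0 km = 6.8210×10⁶ m.
r₂ = 5915 + 13160 = 19075 km = 1.9075×10⁷ m.
Transfer ellipse a_t = (r₁ + r₂)/2 = 1.295×10⁷ m.
At r₁: circular v_c1 = √(μ/r₁) = 6447 m/s; transfer-periapsis v_p = √[μ(2/r₁ − 1/a_t)] = 7825 m/s.
Δv₁ = v_p − v_c1 = 1378 m/s.
= 1.378 km/s.

Δv ≈ 1.38 km/s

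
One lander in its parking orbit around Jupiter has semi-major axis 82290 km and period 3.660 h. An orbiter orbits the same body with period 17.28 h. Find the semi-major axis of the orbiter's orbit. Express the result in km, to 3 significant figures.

Kepler's third law: a³ ∝ T², so a₂ = a₁ (T₂/T₁)^(2/3).
T₂/T₁ = 4.721, (T₂/T₁)^(2/3) = 2.814.
a₂ = 82290 × 2.814 = 2.316×10⁵ km.

a₂ ≈ 2.32×10⁵ km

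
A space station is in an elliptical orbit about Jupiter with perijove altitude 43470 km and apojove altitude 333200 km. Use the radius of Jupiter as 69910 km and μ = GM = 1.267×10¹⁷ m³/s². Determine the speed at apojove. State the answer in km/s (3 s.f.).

r_p = 69910 + 43470 = 113380 km = 1.1338×10⁸ m.
r_a = 69910 + 333200 = 403110 km = 4.0311×10⁸ m.
Semi-major axis a = (r_p + r_a)/2 = 2.5824×10⁵ km = 2.582×10⁸ m.
Vis-viva: v² = μ(2/r − 1/a) = 1.267×10¹⁷ × (4.961×10⁻⁹ − 3.872×10⁻⁹) = 1.380×10⁸ m²/s².
v = 11750 m/s = 11.75 km/s.

v ≈ 11.7 km/s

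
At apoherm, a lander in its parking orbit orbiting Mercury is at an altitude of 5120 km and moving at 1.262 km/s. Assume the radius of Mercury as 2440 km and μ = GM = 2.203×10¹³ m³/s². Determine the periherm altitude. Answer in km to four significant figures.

r_a = 2440 + 5120 = 7560.0 km = 7.560×10⁶ m.
Specific energy ε = v²/2 − μ/r = -2.118×10⁶ J/kg, so a = −μ/(2ε) = 5.201×10⁶ m.
The apsides satisfy r_p + r_a = 2a, so the periherm radius is 2a − r_a = 2.843×10⁶ m = 2842.8 km.
Periherm altitude = 2842.8 − 2440 = 402.80 km.

periherm altitude ≈ 402.8 km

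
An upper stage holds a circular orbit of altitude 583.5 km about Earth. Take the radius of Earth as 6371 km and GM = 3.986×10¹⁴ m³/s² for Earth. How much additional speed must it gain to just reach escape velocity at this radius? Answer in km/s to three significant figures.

Δv ≈ 3.14 km/s

r = 6371 + 583.5 = 6954.5 km = 6.9545×10⁶ m.
Circular speed v_c = √(μ/r) = 7571 m/s.
Escape speed v_esc = √(2μ/r) = √2 × v_c = 10710 m/s.
Δv = v_esc − v_c = 3136 m/s = 3.136 km/s.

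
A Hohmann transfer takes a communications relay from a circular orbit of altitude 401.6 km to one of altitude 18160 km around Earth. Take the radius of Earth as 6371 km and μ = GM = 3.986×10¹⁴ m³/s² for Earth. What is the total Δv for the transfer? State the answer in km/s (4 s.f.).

Δv_total ≈ 3.312 km/s

r₁ = 6371 + 401.6 = 6772.6 km = 6.7726×10⁶ m.
r₂ = 6371 + 18160 = 24531 km = 2.4531×10⁷ m.
Transfer ellipse a_t = (r₁ + r₂)/2 = 1.565×10⁷ m.
At r₁: circular v_c1 = √(μ/r₁) = 7672 m/s; transfer-perigee v_p = √[μ(2/r₁ − 1/a_t)] = 9604 m/s.
Δv₁ = v_p − v_c1 = 1933 m/s.
At r₂: circular v_c2 = √(μ/r₂) = 4031 m/s; transfer-apogee v_a = √[μ(2/r₂ − 1/a_t)] = 2652 m/s.
Δv₂ = v_c2 − v_a = 1379 m/s.
Total Δv = Δv₁ + Δv₂ = 3312 m/s = 3.312 km/s.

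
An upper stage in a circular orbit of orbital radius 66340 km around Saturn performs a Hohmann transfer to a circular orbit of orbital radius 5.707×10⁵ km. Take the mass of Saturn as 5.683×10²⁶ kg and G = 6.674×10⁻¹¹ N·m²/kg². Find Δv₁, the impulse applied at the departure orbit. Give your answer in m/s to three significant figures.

Δv ≈ 8100 m/s

μ = GM = 6.674×10⁻¹¹ × 5.683×10²⁶ = 3.793×10¹⁶ m³/s².
r₁ = 66340 km = 6.634×10⁷ m.
r₂ = 5.707×10⁵ km = 5.707×10⁸ m.
Transfer ellipse a_t = (r₁ + r₂)/2 = 3.185×10⁸ m.
At r₁: circular v_c1 = √(μ/r₁) = 23910 m/s; transfer-perikrone v_p = √[μ(2/r₁ − 1/a_t)] = 32010 m/s.
Δv₁ = v_p − v_c1 = 8095 m/s.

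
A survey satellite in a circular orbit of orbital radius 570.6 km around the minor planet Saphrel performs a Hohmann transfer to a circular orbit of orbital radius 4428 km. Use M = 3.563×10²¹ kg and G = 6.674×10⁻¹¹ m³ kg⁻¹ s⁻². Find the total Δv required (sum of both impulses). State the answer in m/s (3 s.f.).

μ = GM = 6.674×10⁻¹¹ × 3.563×10²¹ = 2.378×10¹¹ m³/s².
r₁ = 570.6 km = 5.706×10⁵ m.
r₂ = 4428 km = 4.428×10⁶ m.
Transfer ellipse a_t = (r₁ + r₂)/2 = 2.499×10⁶ m.
At r₁: circular v_c1 = √(μ/r₁) = 645.6 m/s; transfer-periapsis v_p = √[μ(2/r₁ − 1/a_t)] = 859.3 m/s.
Δv₁ = v_p − v_c1 = 213.7 m/s.
At r₂: circular v_c2 = √(μ/r₂) = 231.7 m/s; transfer-apoapsis v_a = √[μ(2/r₂ − 1/a_t)] = 110.7 m/s.
Δv₂ = v_c2 − v_a = 121.0 m/s.
Total Δv = Δv₁ + Δv₂ = 334.7 m/s.

Δv_total ≈ 335 m/s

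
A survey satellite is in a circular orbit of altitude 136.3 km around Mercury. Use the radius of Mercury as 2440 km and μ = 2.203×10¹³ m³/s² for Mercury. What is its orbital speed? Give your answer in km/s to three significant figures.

v ≈ 2.92 km/s

r = 2440 + 136.3 = 2576.3 km = 2.5763×10⁶ m.
For a circular orbit v = √(μ/r) = √(2.203×10¹³ / 2.576×10⁶) = √(8.551×10⁶) = 2924 m/s.
That is 2.924 km/s.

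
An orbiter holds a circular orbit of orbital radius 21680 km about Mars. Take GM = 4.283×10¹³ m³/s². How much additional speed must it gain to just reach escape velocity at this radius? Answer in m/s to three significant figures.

r = 21680 km = 2.168×10⁷ m.
Circular speed v_c = √(μ/r) = 1406 m/s.
Escape speed v_esc = √(2μ/r) = √2 × v_c = 1988 m/s.
Δv = v_esc − v_c = 582.2 m/s.

Δv ≈ 582 m/s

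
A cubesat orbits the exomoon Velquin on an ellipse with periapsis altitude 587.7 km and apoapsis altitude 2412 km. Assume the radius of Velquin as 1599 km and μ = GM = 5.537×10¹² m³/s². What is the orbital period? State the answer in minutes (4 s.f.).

T ≈ 242.8 minutes

r_p = 1599 + 587.7 = 2186.7 km = 2.1867×10⁶ m.
r_a = 1599 + 2412 = 4011.0 km = 4.0110×10⁶ m.
Semi-major axis a = (r_p + r_a)/2 = (2186.7 + 4011.0)/2 = 3098.8 km = 3.099×10⁶ m.
By Kepler's third law T = 2π√(a³/μ) = 2π × 2.318×10³ = 1.457×10⁴ s.
= 242.8 minutes.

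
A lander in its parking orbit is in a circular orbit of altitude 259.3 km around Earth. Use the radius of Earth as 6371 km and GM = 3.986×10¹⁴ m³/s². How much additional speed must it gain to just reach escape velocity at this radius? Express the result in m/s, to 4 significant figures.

Δv ≈ 3212 m/s

r = 6371 + 259.3 = 6630.3 km = 6.6303×10⁶ m.
Circular speed v_c = √(μ/r) = 7754 m/s.
Escape speed v_esc = √(2μ/r) = √2 × v_c = 10970 m/s.
Δv = v_esc − v_c = 3212 m/s.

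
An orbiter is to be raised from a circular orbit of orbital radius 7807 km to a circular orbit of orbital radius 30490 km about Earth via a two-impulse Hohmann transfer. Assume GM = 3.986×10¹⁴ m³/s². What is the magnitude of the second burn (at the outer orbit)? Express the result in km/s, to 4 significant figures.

r₁ = 7807 km = 7.807×10⁶ m.
r₂ = 30490 km = 3.049×10⁷ m.
Transfer ellipse a_t = (r₁ + r₂)/2 = 1.915×10⁷ m.
At r₁: circular v_c1 = √(μ/r₁) = 7145 m/s; transfer-perigee v_p = √[μ(2/r₁ − 1/a_t)] = 9016 m/s.
At r₂: circular v_c2 = √(μ/r₂) = 3616 m/s; transfer-apogee v_a = √[μ(2/r₂ − 1/a_t)] = 2309 m/s.
Δv₂ = v_c2 − v_a = 1307 m/s.
= 1.307 km/s.

Δv ≈ 1.307 km/s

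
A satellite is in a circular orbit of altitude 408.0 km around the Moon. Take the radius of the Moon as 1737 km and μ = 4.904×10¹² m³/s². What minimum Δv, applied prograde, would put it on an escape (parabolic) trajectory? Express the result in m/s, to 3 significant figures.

r = 1737 + 408.0 = 2145.0 km = 2.1450×10⁶ m.
Circular speed v_c = √(μ/r) = 1512 m/s.
Escape speed v_esc = √(2μ/r) = √2 × v_c = 2138 m/s.
Δv = v_esc − v_c = 626.3 m/s.

Δv ≈ 626 m/s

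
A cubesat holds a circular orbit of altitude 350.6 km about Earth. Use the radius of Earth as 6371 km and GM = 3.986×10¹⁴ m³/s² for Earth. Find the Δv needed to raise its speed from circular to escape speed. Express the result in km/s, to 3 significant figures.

r = 6371 + 350.6 = 6721.6 km = 6.7216×10⁶ m.
Circular speed v_c = √(μ/r) = 7701 m/s.
Escape speed v_esc = √(2μ/r) = √2 × v_c = 10890 m/s.
Δv = v_esc − v_c = 3190 m/s = 3.190 km/s.

Δv ≈ 3.19 km/s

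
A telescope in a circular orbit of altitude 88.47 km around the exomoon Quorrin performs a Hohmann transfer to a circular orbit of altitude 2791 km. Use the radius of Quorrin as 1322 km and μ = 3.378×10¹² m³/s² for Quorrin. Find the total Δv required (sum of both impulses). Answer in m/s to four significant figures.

Δv_total ≈ 599.6 m/s

r₁ = 1322 + 88.47 = 1410.5 km = 1.4105×10⁶ m.
r₂ = 1322 + 2791 = 4113.0 km = 4.1130×10⁶ m.
Transfer ellipse a_t = (r₁ + r₂)/2 = 2.762×10⁶ m.
At r₁: circular v_c1 = √(μ/r₁) = 1548 m/s; transfer-periapsis v_p = √[μ(2/r₁ − 1/a_t)] = 1889 m/s.
Δv₁ = v_p − v_c1 = 341.0 m/s.
At r₂: circular v_c2 = √(μ/r₂) = 906.3 m/s; transfer-apoapsis v_a = √[μ(2/r₂ − 1/a_t)] = 647.7 m/s.
Δv₂ = v_c2 − v_a = 258.6 m/s.
Total Δv = Δv₁ + Δv₂ = 599.6 m/s.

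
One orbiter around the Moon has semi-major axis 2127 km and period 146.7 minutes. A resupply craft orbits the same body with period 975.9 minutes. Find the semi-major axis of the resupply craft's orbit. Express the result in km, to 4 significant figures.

a₂ ≈ 7523 km

Kepler's third law: a³ ∝ T², so a₂ = a₁ (T₂/T₁)^(2/3).
T₂/T₁ = 6.652, (T₂/T₁)^(2/3) = 3.537.
a₂ = 2127 × 3.537 = 7523 km.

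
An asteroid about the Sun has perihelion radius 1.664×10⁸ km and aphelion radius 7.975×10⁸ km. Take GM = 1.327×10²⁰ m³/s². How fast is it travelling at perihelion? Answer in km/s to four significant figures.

Semi-major axis a = (r_p + r_a)/2 = 4.8195×10⁸ km = 4.820×10¹¹ m.
Vis-viva: v² = μ(2/r − 1/a) = 1.327×10²⁰ × (1.202×10⁻¹¹ − 2.075×10⁻¹²) = 1.320×10⁹ m²/s².
v = 36330 m/s = 36.33 km/s.

v ≈ 36.33 km/s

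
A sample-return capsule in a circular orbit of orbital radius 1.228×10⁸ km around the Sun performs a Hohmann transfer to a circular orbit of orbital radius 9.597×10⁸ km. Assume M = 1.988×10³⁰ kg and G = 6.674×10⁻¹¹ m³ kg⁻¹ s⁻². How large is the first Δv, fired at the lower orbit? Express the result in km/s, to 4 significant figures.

μ = GM = 6.674×10⁻¹¹ × 1.988×10³⁰ = 1.327×10²⁰ m³/s².
r₁ = 1.228×10⁸ km = 1.228×10¹¹ m.
r₂ = 9.597×10⁸ km = 9.597×10¹¹ m.
Transfer ellipse a_t = (r₁ + r₂)/2 = 5.412×10¹¹ m.
At r₁: circular v_c1 = √(μ/r₁) = 32870 m/s; transfer-perihelion v_p = √[μ(2/r₁ − 1/a_t)] = 43770 m/s.
Δv₁ = v_p − v_c1 = 10900 m/s.
= 10.90 km/s.

Δv ≈ 10.90 km/s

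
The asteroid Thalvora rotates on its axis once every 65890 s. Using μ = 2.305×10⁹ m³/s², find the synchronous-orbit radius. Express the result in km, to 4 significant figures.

A synchronous orbit has period T, so by Kepler's third law a = (μT²/4π²)^(1/3).
μT²/4π² = 2.305×10⁹ × (6.589×10⁴)² / 39.48 = 2.535×10¹⁷ m³.
a = 6.329×10⁵ m = 632.87 km.

r_sync ≈ 632.9 km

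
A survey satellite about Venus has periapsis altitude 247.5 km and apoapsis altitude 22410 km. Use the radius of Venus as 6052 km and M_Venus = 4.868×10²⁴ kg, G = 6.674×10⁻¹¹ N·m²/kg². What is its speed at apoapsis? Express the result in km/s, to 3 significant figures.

μ = GM = 6.674×10⁻¹¹ × 4.868×10²⁴ = 3.249×10¹⁴ m³/s².
r_p = 6052 + 247.5 = 6299.5 km = 6.2995×10⁶ m.
r_a = 6052 + 22410 = 28462 km = 2.8462×10⁷ m.
Semi-major axis a = (r_p + r_a)/2 = 17381 km = 1.738×10⁷ m.
Vis-viva: v² = μ(2/r − 1/a) = 3.249×10¹⁴ × (7.027×10⁻⁸ − 5.753×10⁻⁸) = 4.137×10⁶ m²/s².
v = 2034 m/s = 2.034 km/s.

v ≈ 2.03 km/s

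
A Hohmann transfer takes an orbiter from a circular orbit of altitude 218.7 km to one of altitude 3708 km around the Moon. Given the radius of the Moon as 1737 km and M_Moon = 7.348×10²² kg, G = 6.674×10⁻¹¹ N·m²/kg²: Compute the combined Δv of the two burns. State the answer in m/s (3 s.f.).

Δv_total ≈ 596 m/s

μ = GM = 6.674×10⁻¹¹ × 7.348×10²² = 4.904×10¹² m³/s².
r₁ = 1737 + 218.7 = 1955.7 km = 1.9557×10⁶ m.
r₂ = 1737 + 3708 = 5445.0 km = 5.4450×10⁶ m.
Transfer ellipse a_t = (r₁ + r₂)/2 = 3.700×10⁶ m.
At r₁: circular v_c1 = √(μ/r₁) = 1584 m/s; transfer-perilune v_p = √[μ(2/r₁ − 1/a_t)] = 1921 m/s.
Δv₁ = v_p − v_c1 = 337.4 m/s.
At r₂: circular v_c2 = √(μ/r₂) = 949.0 m/s; transfer-apolune v_a = √[μ(2/r₂ − 1/a_t)] = 689.9 m/s.
Δv₂ = v_c2 − v_a = 259.1 m/s.
Total Δv = Δv₁ + Δv₂ = 596.5 m/s.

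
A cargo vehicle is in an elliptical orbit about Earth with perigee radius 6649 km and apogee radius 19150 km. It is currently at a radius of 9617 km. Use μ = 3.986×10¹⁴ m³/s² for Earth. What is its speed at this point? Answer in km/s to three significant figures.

Semi-major axis a = (r_p + r_a)/2 = 12900 km = 1.290×10⁷ m.
Vis-viva: v² = μ(2/r − 1/a) = 3.986×10¹⁴ × (2.080×10⁻⁷ − 7.752×10⁻⁸) = 5.199×10⁷ m²/s².
v = 7211 m/s = 7.211 km/s.

v ≈ 7.21 km/s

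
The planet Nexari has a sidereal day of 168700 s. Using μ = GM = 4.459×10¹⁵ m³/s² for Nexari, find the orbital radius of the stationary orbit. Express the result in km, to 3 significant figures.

A synchronous orbit has period T, so by Kepler's third law a = (μT²/4π²)^(1/3).
μT²/4π² = 4.459×10¹⁵ × (1.687×10⁵)² / 39.48 = 3.214×10²⁴ m³.
a = 1.476×10⁸ m = 1.4758×10⁵ km.

r_sync ≈ 1.48×10⁵ km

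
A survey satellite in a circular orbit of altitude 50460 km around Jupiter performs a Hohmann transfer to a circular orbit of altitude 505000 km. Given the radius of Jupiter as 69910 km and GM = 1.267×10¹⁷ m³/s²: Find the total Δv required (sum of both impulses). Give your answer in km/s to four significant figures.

r₁ = 69910 + 50460 = 120370 km = 1.2037×10⁸ m.
r₂ = 69910 + 505000 = 574910 km = 5.7491×10⁸ m.
Transfer ellipse a_t = (r₁ + r₂)/2 = 3.476×10⁸ m.
At r₁: circular v_c1 = √(μ/r₁) = 32440 m/s; transfer-perijove v_p = √[μ(2/r₁ − 1/a_t)] = 41720 m/s.
Δv₁ = v_p − v_c1 = 9278 m/s.
At r₂: circular v_c2 = √(μ/r₂) = 14850 m/s; transfer-apojove v_a = √[μ(2/r₂ − 1/a_t)] = 8735 m/s.
Δv₂ = v_c2 − v_a = 6110 m/s.
Total Δv = Δv₁ + Δv₂ = 15390 m/s = 15.39 km/s.

Δv_total ≈ 15.39 km/s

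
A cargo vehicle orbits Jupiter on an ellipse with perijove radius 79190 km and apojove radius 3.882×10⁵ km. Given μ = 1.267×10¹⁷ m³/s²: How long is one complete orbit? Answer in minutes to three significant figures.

Semi-major axis a = (r_p + r_a)/2 = (79190 + 3.8820×10⁵)/2 = 2.3370×10⁵ km = 2.337×10⁸ m.
By Kepler's third law T = 2π√(a³/μ) = 2π × 1.004×10⁴ = 6.306×10⁴ s.
= 1051 minutes.

T ≈ 1050 minutes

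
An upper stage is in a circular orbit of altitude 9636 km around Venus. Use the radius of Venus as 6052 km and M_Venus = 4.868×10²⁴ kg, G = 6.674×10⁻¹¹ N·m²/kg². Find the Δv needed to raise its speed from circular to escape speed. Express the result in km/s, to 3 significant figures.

Δv ≈ 1.88 km/s

μ = GM = 6.674×10⁻¹¹ × 4.868×10²⁴ = 3.249×10¹⁴ m³/s².
r = 6052 + 9636 = 15688 km = 1.5688×10⁷ m.
Circular speed v_c = √(μ/r) = 4551 m/s.
Escape speed v_esc = √(2μ/r) = √2 × v_c = 6436 m/s.
Δv = v_esc − v_c = 1885 m/s = 1.885 km/s.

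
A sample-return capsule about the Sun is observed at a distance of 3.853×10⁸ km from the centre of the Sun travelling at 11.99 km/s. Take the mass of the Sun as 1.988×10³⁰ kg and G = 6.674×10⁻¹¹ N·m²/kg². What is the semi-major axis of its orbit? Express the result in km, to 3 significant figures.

μ = GM = 6.674×10⁻¹¹ × 1.988×10³⁰ = 1.327×10²⁰ m³/s².
r = 3.853×10¹¹ m.
Specific orbital energy ε = v²/2 − μ/r = (11990)²/2 − 1.327×10²⁰/3.853×10¹¹ = -2.725×10⁸ J/kg.
Since ε = −μ/(2a), a = −μ/(2ε) = 2.435×10¹¹ m = 2.4347×10⁸ km.

a ≈ 2.43×10⁸ km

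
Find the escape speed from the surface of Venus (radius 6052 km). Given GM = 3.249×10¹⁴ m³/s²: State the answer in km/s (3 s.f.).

r = R = 6.052×10⁶ m.
Escape speed v_esc = √(2μ/r) = √(2 × 3.249×10¹⁴ / 6.052×10⁶) = √(1.074×10⁸) = 10360 m/s.
= 10.36 km/s.

v_esc ≈ 10.4 km/s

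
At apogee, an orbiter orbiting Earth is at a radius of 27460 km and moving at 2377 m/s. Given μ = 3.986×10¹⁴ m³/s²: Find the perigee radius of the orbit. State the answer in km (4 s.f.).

r_a = 2.746×10⁷ m.
Specific energy ε = v²/2 − μ/r = -1.169×10⁷ J/kg, so a = −μ/(2ε) = 1.705×10⁷ m.
The apsides satisfy r_p + r_a = 2a, so the perigee radius is 2a − r_a = 6.636×10⁶ m = 6635.8 km.

perigee radius ≈ 6636 km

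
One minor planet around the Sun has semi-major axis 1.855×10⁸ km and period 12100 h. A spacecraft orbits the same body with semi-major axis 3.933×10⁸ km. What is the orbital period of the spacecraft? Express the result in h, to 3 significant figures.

Kepler's third law: T² ∝ a³, so T₂ = T₁ (a₂/a₁)^(3/2).
a₂/a₁ = 2.120, (a₂/a₁)^(3/2) = 3.087.
T₂ = 12100 × 3.087 = 37360 h.

T₂ ≈ 37400 h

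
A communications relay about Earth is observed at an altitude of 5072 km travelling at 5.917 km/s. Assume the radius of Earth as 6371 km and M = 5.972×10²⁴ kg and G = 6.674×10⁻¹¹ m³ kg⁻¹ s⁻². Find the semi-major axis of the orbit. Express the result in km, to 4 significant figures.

a ≈ 11500 km

μ = GM = 6.674×10⁻¹¹ × 5.972×10²⁴ = 3.986×10¹⁴ m³/s².
r = 6371 + 5072 = 11443 km = 1.144×10⁷ m.
Vis-viva rearranged: 1/a = 2/r − v²/μ = 1.748×10⁻⁷ − 8.784×10⁻⁸ = 8.694×10⁻⁸ m⁻¹.
a = 1.150×10⁷ m = 11502 km.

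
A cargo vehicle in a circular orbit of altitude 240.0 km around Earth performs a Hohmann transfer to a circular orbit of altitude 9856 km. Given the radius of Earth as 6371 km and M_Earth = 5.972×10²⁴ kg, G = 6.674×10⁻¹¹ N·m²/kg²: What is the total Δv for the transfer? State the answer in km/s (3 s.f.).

μ = GM = 6.674×10⁻¹¹ × 5.972×10²⁴ = 3.986×10¹⁴ m³/s².
r₁ = 6371 + 240.0 = 6611.0 km = 6.6110×10⁶ m.
r₂ = 6371 + 9856 = 16227 km = 1.6227×10⁷ m.
Transfer ellipse a_t = (r₁ + r₂)/2 = 1.142×10⁷ m.
At r₁: circular v_c1 = √(μ/r₁) = 7765 m/s; transfer-perigee v_p = √[μ(2/r₁ − 1/a_t)] = 9256 m/s.
Δv₁ = v_p − v_c1 = 1491 m/s.
At r₂: circular v_c2 = √(μ/r₂) = 4956 m/s; transfer-apogee v_a = √[μ(2/r₂ − 1/a_t)] = 3771 m/s.
Δv₂ = v_c2 − v_a = 1185 m/s.
Total Δv = Δv₁ + Δv₂ = 2676 m/s = 2.676 km/s.

Δv_total ≈ 2.68 km/s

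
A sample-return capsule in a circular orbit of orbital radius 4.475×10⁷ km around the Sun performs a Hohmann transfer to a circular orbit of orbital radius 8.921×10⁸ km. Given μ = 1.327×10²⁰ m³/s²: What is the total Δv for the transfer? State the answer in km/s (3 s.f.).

Δv_total ≈ 29.1 km/s

r₁ = 4.475×10⁷ km = 4.475×10¹⁰ m.
r₂ = 8.921×10⁸ km = 8.921×10¹¹ m.
Transfer ellipse a_t = (r₁ + r₂)/2 = 4.684×10¹¹ m.
At r₁: circular v_c1 = √(μ/r₁) = 54460 m/s; transfer-perihelion v_p = √[μ(2/r₁ − 1/a_t)] = 75150 m/s.
Δv₁ = v_p − v_c1 = 20690 m/s.
At r₂: circular v_c2 = √(μ/r₂) = 12200 m/s; transfer-aphelion v_a = √[μ(2/r₂ − 1/a_t)] = 3770 m/s.
Δv₂ = v_c2 − v_a = 8427 m/s.
Total Δv = Δv₁ + Δv₂ = 29120 m/s = 29.12 km/s.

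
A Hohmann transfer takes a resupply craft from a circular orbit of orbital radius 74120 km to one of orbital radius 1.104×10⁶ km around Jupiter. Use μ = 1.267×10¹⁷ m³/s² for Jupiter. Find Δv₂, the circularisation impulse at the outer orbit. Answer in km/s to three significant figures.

Δv ≈ 6.91 km/s

r₁ = 74120 km = 7.412×10⁷ m.
r₂ = 1.104×10⁶ km = 1.104×10⁹ m.
Transfer ellipse a_t = (r₁ + r₂)/2 = 5.891×10⁸ m.
At r₁: circular v_c1 = √(μ/r₁) = 41340 m/s; transfer-perijove v_p = √[μ(2/r₁ − 1/a_t)] = 56600 m/s.
At r₂: circular v_c2 = √(μ/r₂) = 10710 m/s; transfer-apojove v_a = √[μ(2/r₂ − 1/a_t)] = 3800 m/s.
Δv₂ = v_c2 − v_a = 6913 m/s.
= 6.913 km/s.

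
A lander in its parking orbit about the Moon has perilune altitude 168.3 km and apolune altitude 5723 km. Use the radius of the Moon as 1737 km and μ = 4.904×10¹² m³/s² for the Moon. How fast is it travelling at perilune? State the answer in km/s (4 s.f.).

r_p = 1737 + 168.3 = 1905.3 km = 1.9053×10⁶ m.
r_a = 1737 + 5723 = 7460.0 km = 7.4600×10⁶ m.
Semi-major axis a = (r_p + r_a)/2 = 4682.6 km = 4.683×10⁶ m.
Vis-viva: v² = μ(2/r − 1/a) = 4.904×10¹² × (1.050×10⁻⁶ − 2.136×10⁻⁷) = 4.100×10⁶ m²/s².
v = 2025 m/s = 2.025 km/s.

v ≈ 2.025 km/s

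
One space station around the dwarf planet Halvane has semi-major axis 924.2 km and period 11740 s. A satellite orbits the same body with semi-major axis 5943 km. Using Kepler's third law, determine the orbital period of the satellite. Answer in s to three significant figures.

Kepler's third law: T² ∝ a³, so T₂ = T₁ (a₂/a₁)^(3/2).
a₂/a₁ = 6.430, (a₂/a₁)^(3/2) = 16.31.
T₂ = 11740 × 16.31 = 1.914×10⁵ s.

T₂ ≈ 1.91×10⁵ s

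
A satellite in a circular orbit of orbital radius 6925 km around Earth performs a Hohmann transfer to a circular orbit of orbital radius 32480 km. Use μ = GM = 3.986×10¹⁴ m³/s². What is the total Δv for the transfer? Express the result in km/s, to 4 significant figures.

r₁ = 6925 km = 6.925×10⁶ m.
r₂ = 32480 km = 3.248×10⁷ m.
Transfer ellipse a_t = (r₁ + r₂)/2 = 1.970×10⁷ m.
At r₁: circular v_c1 = √(μ/r₁) = 7587 m/s; transfer-perigee v_p = √[μ(2/r₁ − 1/a_t)] = 9741 m/s.
Δv₁ = v_p − v_c1 = 2154 m/s.
At r₂: circular v_c2 = √(μ/r₂) = 3503 m/s; transfer-apogee v_a = √[μ(2/r₂ − 1/a_t)] = 2077 m/s.
Δv₂ = v_c2 − v_a = 1426 m/s.
Total Δv = Δv₁ + Δv₂ = 3581 m/s = 3.581 km/s.

Δv_total ≈ 3.581 km/s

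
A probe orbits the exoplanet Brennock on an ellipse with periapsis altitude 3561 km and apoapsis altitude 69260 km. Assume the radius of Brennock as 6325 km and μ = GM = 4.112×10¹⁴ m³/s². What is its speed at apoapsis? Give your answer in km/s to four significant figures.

v ≈ 1.122 km/s

r_p = 6325 + 3561 = 9886.0 km = 9.8860×10⁶ m.
r_a = 6325 + 69260 = 75585 km = 7.5585×10⁷ m.
Semi-major axis a = (r_p + r_a)/2 = 42736 km = 4.274×10⁷ m.
Vis-viva: v² = μ(2/r − 1/a) = 4.112×10¹⁴ × (2.646×10⁻⁸ − 2.340×10⁻⁸) = 1.258×10⁶ m²/s².
v = 1122 m/s = 1.122 km/s.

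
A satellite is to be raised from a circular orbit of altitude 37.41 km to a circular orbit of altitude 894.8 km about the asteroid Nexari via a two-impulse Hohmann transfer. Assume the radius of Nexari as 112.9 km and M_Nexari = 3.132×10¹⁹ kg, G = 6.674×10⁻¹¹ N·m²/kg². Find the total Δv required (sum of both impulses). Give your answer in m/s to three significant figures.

Δv_total ≈ 60.0 m/s

μ = GM = 6.674×10⁻¹¹ × 3.132×10¹⁹ = 2.090×10⁹ m³/s².
r₁ = 112.9 + 37.41 = 150.31 km = 1.5031×10⁵ m.
r₂ = 112.9 + 894.8 = 1007.7 km = 1.0077×10⁶ m.
Transfer ellipse a_t = (r₁ + r₂)/2 = 5.790×10⁵ m.
At r₁: circular v_c1 = √(μ/r₁) = 117.9 m/s; transfer-periapsis v_p = √[μ(2/r₁ − 1/a_t)] = 155.6 m/s.
Δv₁ = v_p − v_c1 = 37.65 m/s.
At r₂: circular v_c2 = √(μ/r₂) = 45.54 m/s; transfer-apoapsis v_a = √[μ(2/r₂ − 1/a_t)] = 23.21 m/s.
Δv₂ = v_c2 − v_a = 22.34 m/s.
Total Δv = Δv₁ + Δv₂ = 59.99 m/s.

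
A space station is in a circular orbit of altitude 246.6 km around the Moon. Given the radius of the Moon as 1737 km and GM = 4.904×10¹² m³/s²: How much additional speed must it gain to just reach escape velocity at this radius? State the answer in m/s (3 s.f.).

Δv ≈ 651 m/s

r = 1737 + 246.6 = 1983.6 km = 1.9836×10⁶ m.
Circular speed v_c = √(μ/r) = 1572 m/s.
Escape speed v_esc = √(2μ/r) = √2 × v_c = 2224 m/s.
Δv = v_esc − v_c = 651.3 m/s.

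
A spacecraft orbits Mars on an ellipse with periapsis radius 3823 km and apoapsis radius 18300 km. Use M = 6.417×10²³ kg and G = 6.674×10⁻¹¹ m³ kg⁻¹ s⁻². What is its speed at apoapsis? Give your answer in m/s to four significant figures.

μ = GM = 6.674×10⁻¹¹ × 6.417×10²³ = 4.283×10¹³ m³/s².
Semi-major axis a = (r_p + r_a)/2 = 11062 km = 1.106×10⁷ m.
Vis-viva: v² = μ(2/r − 1/a) = 4.283×10¹³ × (1.093×10⁻⁷ − 9.040×10⁻⁸) = 8.088×10⁵ m²/s².
v = 899.3 m/s.

v ≈ 899.3 m/s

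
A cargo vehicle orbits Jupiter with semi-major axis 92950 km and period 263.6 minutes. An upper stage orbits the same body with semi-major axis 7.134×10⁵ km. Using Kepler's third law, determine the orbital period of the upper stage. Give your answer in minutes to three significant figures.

Kepler's third law: T² ∝ a³, so T₂ = T₁ (a₂/a₁)^(3/2).
a₂/a₁ = 7.675, (a₂/a₁)^(3/2) = 21.26.
T₂ = 263.6 × 21.26 = 5605 minutes.

T₂ ≈ 5600 minutes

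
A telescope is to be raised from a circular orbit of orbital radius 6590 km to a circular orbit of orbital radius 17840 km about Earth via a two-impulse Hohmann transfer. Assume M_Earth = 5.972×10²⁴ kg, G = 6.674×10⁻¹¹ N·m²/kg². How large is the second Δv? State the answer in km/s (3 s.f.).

Δv ≈ 1.25 km/s

μ = GM = 6.674×10⁻¹¹ × 5.972×10²⁴ = 3.986×10¹⁴ m³/s².
r₁ = 6590 km = 6.590×10⁶ m.
r₂ = 17840 km = 1.784×10⁷ m.
Transfer ellipse a_t = (r₁ + r₂)/2 = 1.222×10⁷ m.
At r₁: circular v_c1 = √(μ/r₁) = 7777 m/s; transfer-perigee v_p = √[μ(2/r₁ − 1/a_t)] = 9399 m/s.
At r₂: circular v_c2 = √(μ/r₂) = 4727 m/s; transfer-apogee v_a = √[μ(2/r₂ − 1/a_t)] = 3472 m/s.
Δv₂ = v_c2 − v_a = 1255 m/s.
= 1.255 km/s.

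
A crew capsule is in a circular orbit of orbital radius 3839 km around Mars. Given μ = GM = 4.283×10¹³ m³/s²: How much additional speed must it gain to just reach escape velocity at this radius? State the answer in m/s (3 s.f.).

r = 3839 km = 3.839×10⁶ m.
Circular speed v_c = √(μ/r) = 3340 m/s.
Escape speed v_esc = √(2μ/r) = √2 × v_c = 4724 m/s.
Δv = v_esc − v_c = 1384 m/s.

Δv ≈ 1380 m/s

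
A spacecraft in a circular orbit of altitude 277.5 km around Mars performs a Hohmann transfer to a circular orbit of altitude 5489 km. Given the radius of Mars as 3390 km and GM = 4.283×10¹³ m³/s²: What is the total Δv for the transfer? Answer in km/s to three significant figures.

Δv_total ≈ 1.17 km/s

r₁ = 3390 + 277.5 = 3667.5 km = 3.6675×10⁶ m.
r₂ = 3390 + 5489 = 8879.0 km = 8.8790×10⁶ m.
Transfer ellipse a_t = (r₁ + r₂)/2 = 6.273×10⁶ m.
At r₁: circular v_c1 = √(μ/r₁) = 3417 m/s; transfer-periapsis v_p = √[μ(2/r₁ − 1/a_t)] = 4066 m/s.
Δv₁ = v_p − v_c1 = 648.3 m/s.
At r₂: circular v_c2 = √(μ/r₂) = 2196 m/s; transfer-apoapsis v_a = √[μ(2/r₂ − 1/a_t)] = 1679 m/s.
Δv₂ = v_c2 − v_a = 517.0 m/s.
Total Δv = Δv₁ + Δv₂ = 1165 m/s = 1.165 km/s.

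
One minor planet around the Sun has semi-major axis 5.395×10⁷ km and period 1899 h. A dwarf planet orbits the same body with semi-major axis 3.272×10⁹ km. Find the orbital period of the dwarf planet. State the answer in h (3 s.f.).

Kepler's third law: T² ∝ a³, so T₂ = T₁ (a₂/a₁)^(3/2).
a₂/a₁ = 60.65, (a₂/a₁)^(3/2) = 472.3.
T₂ = 1899 × 472.3 = 8.969×10⁵ h.

T₂ ≈ 8.97×10⁵ h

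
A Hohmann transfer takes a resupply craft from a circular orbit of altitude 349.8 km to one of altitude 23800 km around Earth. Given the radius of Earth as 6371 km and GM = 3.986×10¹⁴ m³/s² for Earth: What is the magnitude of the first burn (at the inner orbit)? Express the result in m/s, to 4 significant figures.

Δv ≈ 2148 m/s

r₁ = 6371 + 349.8 = 6720.8 km = 6.7208×10⁶ m.
r₂ = 6371 + 23800 = 30171 km = 3.0171×10⁷ m.
Transfer ellipse a_t = (r₁ + r₂)/2 = 1.845×10⁷ m.
At r₁: circular v_c1 = √(μ/r₁) = 7701 m/s; transfer-perigee v_p = √[μ(2/r₁ − 1/a_t)] = 9849 m/s.
Δv₁ = v_p − v_c1 = 2148 m/s.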